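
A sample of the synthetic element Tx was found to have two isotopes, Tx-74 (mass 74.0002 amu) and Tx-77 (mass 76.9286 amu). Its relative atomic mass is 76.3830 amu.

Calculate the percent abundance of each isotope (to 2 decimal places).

Tx-74: 18.63%, Tx-77: 81.37%

Let x be the fractional abundance of Tx-74; then Tx-77 has abundance 1 − x.
74.0002·x + 76.9286·(1 − x) = 76.3830
(74.0002 − 76.9286)·x = 76.3830 − 76.9286
x = -0.5456 / -2.9284 = 0.18631 → 18.63% Tx-74, 81.37% Tx-77.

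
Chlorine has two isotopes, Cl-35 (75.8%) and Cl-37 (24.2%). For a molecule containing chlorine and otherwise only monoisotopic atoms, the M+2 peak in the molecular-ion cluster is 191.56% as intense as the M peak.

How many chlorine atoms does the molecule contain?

6

The M+2/M ratio from n Cl atoms is n · q/p = n · 0.242/0.758.
n = 1.9156 × 0.758/0.242 = 6.00 ≈ 6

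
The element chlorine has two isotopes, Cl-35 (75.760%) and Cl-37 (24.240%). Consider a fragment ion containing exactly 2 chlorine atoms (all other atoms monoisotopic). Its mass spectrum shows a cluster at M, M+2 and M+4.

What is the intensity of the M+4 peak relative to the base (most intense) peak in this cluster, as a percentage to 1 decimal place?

10.2%

Term probabilities: M 0.5740, M+2 0.3673, M+4 0.0588. Base peak = M.
P(M) = C(2,0) × 0.75760^2 × 0.24240^0 = 1 × 0.57395776 × 1.0000 = 0.573958 (base)
P(M+4) = C(2,2) × 0.75760^0 × 0.24240^2 = 1 × 1.0000 × 0.05875776 = 0.058758
Relative intensity = 0.058758 / 0.573958 × 100 = 10.2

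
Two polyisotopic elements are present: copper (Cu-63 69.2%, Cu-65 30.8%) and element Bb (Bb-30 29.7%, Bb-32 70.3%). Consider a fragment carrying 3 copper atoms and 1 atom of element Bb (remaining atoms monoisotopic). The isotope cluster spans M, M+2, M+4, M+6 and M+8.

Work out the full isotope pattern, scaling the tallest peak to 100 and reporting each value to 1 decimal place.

26.6 : 98.6 : 100.0 : 39.8 : 5.6

Copper pattern (n=3): 0.33137389 : 0.44247034 : 0.19693766 : 0.02921811
Element Bb pattern (n=1): 0.2970 : 0.7030
Convolve the two distributions (both contribute in 2-u steps):
  M: 0.33137389×0.2970 = 0.098418
  M+2: 0.33137389×0.7030 + 0.44247034×0.2970 = 0.364370
  M+4: 0.44247034×0.7030 + 0.19693766×0.2970 = 0.369547
  M+6: 0.19693766×0.7030 + 0.02921811×0.2970 = 0.147125
  M+8: 0.02921811×0.7030 = 0.020540
Scale to base peak (0.369547) = 100: 26.6 : 98.6 : 100.0 : 39.8 : 5.6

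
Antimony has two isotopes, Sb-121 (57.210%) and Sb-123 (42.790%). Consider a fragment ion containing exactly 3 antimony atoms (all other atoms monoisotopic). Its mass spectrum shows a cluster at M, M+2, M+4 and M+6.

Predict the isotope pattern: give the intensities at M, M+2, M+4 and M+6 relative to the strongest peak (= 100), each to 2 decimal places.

44.57 : 100.00 : 74.79 : 18.65

The 3 Sb atoms are independent, so intensities follow the terms of (0.57210 + 0.42790)^3.
P(M) = 0.57210^3 = 0.187247
P(M+2) = 3 × 0.57210^2 × 0.42790^1 = 0.420153
P(M+4) = 3 × 0.57210^1 × 0.42790^2 = 0.314252
P(M+6) = 0.42790^3 = 0.078348
The M+2 peak is largest (0.420153); scaling to 100 gives 44.57 : 100.00 : 74.79 : 18.65.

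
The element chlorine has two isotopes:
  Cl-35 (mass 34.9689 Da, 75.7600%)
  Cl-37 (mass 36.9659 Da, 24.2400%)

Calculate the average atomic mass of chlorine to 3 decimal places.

Average mass = Σ (abundance × isotope mass) = 0.757600 × 34.9689 + 0.242400 × 36.9659
= 26.49244 + 8.96053 = 35.45297 Da

35.453 Da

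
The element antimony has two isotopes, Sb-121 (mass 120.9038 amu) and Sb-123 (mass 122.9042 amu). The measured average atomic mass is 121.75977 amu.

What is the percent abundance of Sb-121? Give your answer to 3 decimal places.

With x = fraction of Sb-121 (so Sb-123 is 1 − x):
120.9038·x + 122.9042·(1 − x) = 121.75977
(120.9038 − 122.9042)·x = 121.75977 − 122.9042
x = -1.14443 / -2.0004 = 0.57210 → 57.210% Sb-121, 42.790% Sb-123.

57.210%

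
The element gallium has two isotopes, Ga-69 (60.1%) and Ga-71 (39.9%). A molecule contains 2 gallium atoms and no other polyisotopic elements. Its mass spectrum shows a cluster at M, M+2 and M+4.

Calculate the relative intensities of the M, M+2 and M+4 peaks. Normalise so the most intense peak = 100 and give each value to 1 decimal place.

75.3 : 100.0 : 33.2

The 2 Ga atoms are independent, so intensities follow the terms of (0.601 + 0.399)^2.
P(M) = 0.601^2 = 0.361201
P(M+2) = 2 × 0.601^1 × 0.399^1 = 0.479598
P(M+4) = 0.399^2 = 0.159201
The M+2 peak is largest (0.479598); scaling to 100 gives 75.3 : 100.0 : 33.2.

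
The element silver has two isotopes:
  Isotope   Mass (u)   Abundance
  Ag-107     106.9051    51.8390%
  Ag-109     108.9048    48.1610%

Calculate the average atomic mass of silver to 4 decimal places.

107.8682 u

The abundance-weighted mean is 0.518390 × 106.9051 + 0.481610 × 108.9048
= 55.41853 + 52.44964 = 107.86817 u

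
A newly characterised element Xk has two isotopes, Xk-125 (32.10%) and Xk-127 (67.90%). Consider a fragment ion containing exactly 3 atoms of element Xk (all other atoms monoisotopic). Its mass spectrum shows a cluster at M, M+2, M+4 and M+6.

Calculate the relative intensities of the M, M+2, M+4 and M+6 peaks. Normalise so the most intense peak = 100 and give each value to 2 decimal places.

Each Xk atom is independently Xk-125 (p = 0.3210) or Xk-127 (q = 0.6790); the cluster is the binomial expansion (p + q)^3.
P(M) = 0.3210^3 = 0.033076
P(M+2) = 3 × 0.3210^2 × 0.6790^1 = 0.209895
P(M+4) = 3 × 0.3210^1 × 0.6790^2 = 0.443982
P(M+6) = 0.6790^3 = 0.313047
The M+4 peak is largest (0.443982); scaling to 100 gives 7.45 : 47.28 : 100.00 : 70.51.

7.45 : 47.28 : 100.00 : 70.51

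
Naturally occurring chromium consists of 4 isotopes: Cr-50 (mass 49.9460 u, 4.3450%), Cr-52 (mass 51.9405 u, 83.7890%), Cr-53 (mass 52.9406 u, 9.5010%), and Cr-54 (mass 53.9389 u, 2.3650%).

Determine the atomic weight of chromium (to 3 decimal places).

51.996 u

Weight each isotope mass by its fractional abundance: 0.043450 × 49.9460 + 0.837890 × 51.9405 + 0.095010 × 52.9406 + 0.023650 × 53.9389
= 2.17015 + 43.52043 + 5.02989 + 1.27565 = 51.99612 u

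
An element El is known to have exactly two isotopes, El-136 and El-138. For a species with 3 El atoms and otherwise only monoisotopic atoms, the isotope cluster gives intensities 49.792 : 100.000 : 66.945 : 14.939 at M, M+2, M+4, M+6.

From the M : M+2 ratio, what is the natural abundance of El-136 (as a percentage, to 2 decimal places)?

59.90%

Let p = fractional abundance of El-136. I(M+2)/I(M) = [C(3,1)·p^2·(1−p)] / p^3 = 3·(1−p)/p = 100.000/49.792 = 2.0084
(1−p)/p = 2.0084/3 = 0.6695  ⇒  p = 1/(1 + 0.6695) = 0.5990
El-136: 59.90%, El-138: 40.10%.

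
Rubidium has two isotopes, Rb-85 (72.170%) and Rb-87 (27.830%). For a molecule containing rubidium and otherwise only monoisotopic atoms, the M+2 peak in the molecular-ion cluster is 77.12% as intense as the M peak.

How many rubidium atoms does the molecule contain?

With n Rb atoms, P(M+2)/P(M) = C(n,1)·p^(n−1)q / p^n = n·q/p = n · 0.27830/0.72170.
n = 0.7712 × 0.72170/0.27830 = 2.00 ≈ 2

2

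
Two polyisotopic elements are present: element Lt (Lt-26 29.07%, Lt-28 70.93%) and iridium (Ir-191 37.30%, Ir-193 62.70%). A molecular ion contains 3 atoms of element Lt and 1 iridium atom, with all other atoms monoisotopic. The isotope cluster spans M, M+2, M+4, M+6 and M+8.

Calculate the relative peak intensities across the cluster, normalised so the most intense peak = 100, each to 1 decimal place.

2.2 : 20.2 : 67.7 : 100.0 : 54.8

Element Lt pattern (n=3): 0.02456604 : 0.17982136 : 0.43875917 : 0.35685343
Iridium pattern (n=1): 0.3730 : 0.6270
Convolve the two distributions (both contribute in 2-u steps):
  M: 0.02456604×0.3730 = 0.009163
  M+2: 0.02456604×0.6270 + 0.17982136×0.3730 = 0.082476
  M+4: 0.17982136×0.6270 + 0.43875917×0.3730 = 0.276405
  M+6: 0.43875917×0.6270 + 0.35685343×0.3730 = 0.408208
  M+8: 0.35685343×0.6270 = 0.223747
Scale to base peak (0.408208) = 100: 2.2 : 20.2 : 67.7 : 100.0 : 54.8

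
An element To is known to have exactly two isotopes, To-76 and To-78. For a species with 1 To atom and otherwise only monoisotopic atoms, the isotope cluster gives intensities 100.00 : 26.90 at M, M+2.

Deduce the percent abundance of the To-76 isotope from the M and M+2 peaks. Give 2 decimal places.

If p is the fraction of To that is To-76, then I(M+2)/I(M) = [C(1,1)·p^0·(1−p)] / p^1 = 1·(1−p)/p = 26.90/100.00 = 0.2690
(1−p)/p = 0.2690/1 = 0.2690  ⇒  p = 1/(1 + 0.2690) = 0.7880
To-76: 78.80%, To-78: 21.20%.

78.80%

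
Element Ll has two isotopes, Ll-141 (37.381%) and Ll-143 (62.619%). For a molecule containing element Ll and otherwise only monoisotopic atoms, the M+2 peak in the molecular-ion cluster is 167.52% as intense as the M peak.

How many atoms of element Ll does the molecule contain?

1

With n Ll atoms, P(M+2)/P(M) = C(n,1)·p^(n−1)q / p^n = n·q/p = n · 0.62619/0.37381.
n = 1.6752 × 0.37381/0.62619 = 1.00 ≈ 1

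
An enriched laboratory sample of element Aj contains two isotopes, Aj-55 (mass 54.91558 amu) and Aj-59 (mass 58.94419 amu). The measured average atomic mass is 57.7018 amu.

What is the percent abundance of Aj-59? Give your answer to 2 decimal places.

69.16%

Let x be the fractional abundance of Aj-55; then Aj-59 has abundance 1 − x.
54.91558·x + 58.94419·(1 − x) = 57.7018
(54.91558 − 58.94419)·x = 57.7018 − 58.94419
x = -1.24239 / -4.02861 = 0.30839 → 30.84% Aj-55, 69.16% Aj-59.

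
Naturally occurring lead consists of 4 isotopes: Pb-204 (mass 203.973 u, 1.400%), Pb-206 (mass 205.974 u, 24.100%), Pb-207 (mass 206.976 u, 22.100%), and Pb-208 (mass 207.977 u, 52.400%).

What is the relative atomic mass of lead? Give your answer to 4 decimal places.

The abundance-weighted mean is 0.01400 × 203.973 + 0.24100 × 205.974 + 0.22100 × 206.976 + 0.52400 × 207.977
= 2.85562 + 49.63973 + 45.74170 + 108.97995 = 207.21700 u

207.2170 u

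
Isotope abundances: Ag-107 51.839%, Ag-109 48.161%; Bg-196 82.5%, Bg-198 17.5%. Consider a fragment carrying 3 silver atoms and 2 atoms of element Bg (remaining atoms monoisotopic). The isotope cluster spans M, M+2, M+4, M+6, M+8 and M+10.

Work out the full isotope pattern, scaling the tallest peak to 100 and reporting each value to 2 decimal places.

26.20 : 84.14 : 100.00 : 53.08 : 11.97 : 0.95

Silver pattern (n=3): 0.13930601 : 0.38826655 : 0.36071887 : 0.11170857
Element Bg pattern (n=2): 0.680625 : 0.28875 : 0.030625
Convolve the two distributions (both contribute in 2-u steps):
  M: 0.13930601×0.680625 = 0.094815
  M+2: 0.13930601×0.28875 + 0.38826655×0.680625 = 0.304489
  M+4: 0.13930601×0.030625 + 0.38826655×0.28875 + 0.36071887×0.680625 = 0.361892
  M+6: 0.38826655×0.030625 + 0.36071887×0.28875 + 0.11170857×0.680625 = 0.192080
  M+8: 0.36071887×0.030625 + 0.11170857×0.28875 = 0.043303
  M+10: 0.11170857×0.030625 = 0.003421
Scale to base peak (0.361892) = 100: 26.20 : 84.14 : 100.00 : 53.08 : 11.97 : 0.95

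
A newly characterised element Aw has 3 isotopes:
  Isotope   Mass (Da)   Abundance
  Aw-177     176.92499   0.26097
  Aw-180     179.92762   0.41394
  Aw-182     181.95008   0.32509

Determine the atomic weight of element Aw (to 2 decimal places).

179.80 Da

The abundance-weighted mean is 0.26097 × 176.92499 + 0.41394 × 179.92762 + 0.32509 × 181.95008
= 46.172115 + 74.479239 + 59.150152 = 179.801506 Da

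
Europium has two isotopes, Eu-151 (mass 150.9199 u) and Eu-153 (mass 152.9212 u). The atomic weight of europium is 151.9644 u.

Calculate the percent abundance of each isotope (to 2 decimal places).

Let x be the fractional abundance of Eu-151; then Eu-153 has abundance 1 − x.
150.9199·x + 152.9212·(1 − x) = 151.9644
(150.9199 − 152.9212)·x = 151.9644 − 152.9212
x = -0.9568 / -2.0013 = 0.47809 → 47.81% Eu-151, 52.19% Eu-153.

Eu-151: 47.81%, Eu-153: 52.19%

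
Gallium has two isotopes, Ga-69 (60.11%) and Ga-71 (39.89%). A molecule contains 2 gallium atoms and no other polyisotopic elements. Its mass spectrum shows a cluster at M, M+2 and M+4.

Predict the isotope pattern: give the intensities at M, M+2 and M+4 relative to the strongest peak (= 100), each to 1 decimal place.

75.3 : 100.0 : 33.2

Each Ga atom is independently Ga-69 (p = 0.6011) or Ga-71 (q = 0.3989); the cluster is the binomial expansion (p + q)^2.
P(M) = 0.6011^2 = 0.361321
P(M+2) = 2 × 0.6011^1 × 0.3989^1 = 0.479558
P(M+4) = 0.3989^2 = 0.159121
The M+2 peak is largest (0.479558); scaling to 100 gives 75.3 : 100.0 : 33.2.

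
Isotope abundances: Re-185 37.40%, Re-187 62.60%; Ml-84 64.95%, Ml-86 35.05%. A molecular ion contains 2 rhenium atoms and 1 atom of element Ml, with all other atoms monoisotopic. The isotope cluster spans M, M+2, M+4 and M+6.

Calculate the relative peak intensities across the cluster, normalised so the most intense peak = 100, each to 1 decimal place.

21.7 : 84.4 : 100.0 : 32.8

Rhenium pattern (n=2): 0.139876 : 0.468248 : 0.391876
Element Ml pattern (n=1): 0.6495 : 0.3505
Convolve the two distributions (both contribute in 2-u steps):
  M: 0.139876×0.6495 = 0.090849
  M+2: 0.139876×0.3505 + 0.468248×0.6495 = 0.353154
  M+4: 0.468248×0.3505 + 0.391876×0.6495 = 0.418644
  M+6: 0.391876×0.3505 = 0.137353
Scale to base peak (0.418644) = 100: 21.7 : 84.4 : 100.0 : 32.8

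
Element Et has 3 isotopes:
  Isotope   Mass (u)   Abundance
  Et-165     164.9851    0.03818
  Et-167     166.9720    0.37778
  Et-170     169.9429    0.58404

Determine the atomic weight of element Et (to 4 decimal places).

Weight each isotope mass by its fractional abundance: 0.03818 × 164.9851 + 0.37778 × 166.9720 + 0.58404 × 169.9429
= 6.29913 + 63.07868 + 99.25345 = 168.63126 u

168.6313 u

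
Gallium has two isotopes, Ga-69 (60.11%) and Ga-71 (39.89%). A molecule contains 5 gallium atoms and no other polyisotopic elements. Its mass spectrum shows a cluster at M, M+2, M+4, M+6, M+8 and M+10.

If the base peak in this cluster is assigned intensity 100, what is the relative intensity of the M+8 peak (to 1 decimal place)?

Term probabilities: M 0.0785, M+2 0.2604, M+4 0.3456, M+6 0.2293, M+8 0.0761, M+10 0.0101. Base peak = M+4.
P(M+4) = C(5,2) × 0.6011^3 × 0.3989^2 = 10 × 0.21719018 × 0.15912121 = 0.345596 (base)
P(M+8) = C(5,4) × 0.6011^1 × 0.3989^4 = 5 × 0.6011 × 0.02531956 = 0.076098
Relative intensity = 0.076098 / 0.345596 × 100 = 22.0

22.0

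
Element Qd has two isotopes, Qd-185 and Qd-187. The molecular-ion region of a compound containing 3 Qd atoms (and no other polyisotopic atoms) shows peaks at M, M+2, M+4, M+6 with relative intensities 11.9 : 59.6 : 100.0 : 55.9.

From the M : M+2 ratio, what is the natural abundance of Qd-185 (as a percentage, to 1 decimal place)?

37.5%

If p is the fraction of Qd that is Qd-185, then I(M+2)/I(M) = [C(3,1)·p^2·(1−p)] / p^3 = 3·(1−p)/p = 59.6/11.9 = 5.0084
(1−p)/p = 5.0084/3 = 1.6695  ⇒  p = 1/(1 + 1.6695) = 0.3746
Qd-185: 37.5%, Qd-187: 62.5%.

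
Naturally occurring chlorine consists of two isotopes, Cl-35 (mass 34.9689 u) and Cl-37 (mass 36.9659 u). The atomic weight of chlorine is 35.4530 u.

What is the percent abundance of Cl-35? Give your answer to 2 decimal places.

With x = fraction of Cl-35 (so Cl-37 is 1 − x):
34.9689·x + 36.9659·(1 − x) = 35.4530
(34.9689 − 36.9659)·x = 35.4530 − 36.9659
x = -1.5129 / -1.9970 = 0.75759 → 75.76% Cl-35, 24.24% Cl-37.

75.76%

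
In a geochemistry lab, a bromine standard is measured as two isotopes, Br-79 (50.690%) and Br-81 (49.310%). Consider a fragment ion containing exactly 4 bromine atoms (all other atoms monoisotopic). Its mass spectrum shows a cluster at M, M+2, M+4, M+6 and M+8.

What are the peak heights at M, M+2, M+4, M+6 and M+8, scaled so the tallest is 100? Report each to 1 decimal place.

17.6 : 68.5 : 100.0 : 64.9 : 15.8

The 4 Br atoms are independent, so intensities follow the terms of (0.50690 + 0.49310)^4.
P(M) = 0.50690^4 = 0.066022
P(M+2) = 4 × 0.50690^3 × 0.49310^1 = 0.256899
P(M+4) = 6 × 0.50690^2 × 0.49310^2 = 0.374857
P(M+6) = 4 × 0.50690^1 × 0.49310^3 = 0.243101
P(M+8) = 0.49310^4 = 0.059121
The M+4 peak is largest (0.374857); scaling to 100 gives 17.6 : 68.5 : 100.0 : 64.9 : 15.8.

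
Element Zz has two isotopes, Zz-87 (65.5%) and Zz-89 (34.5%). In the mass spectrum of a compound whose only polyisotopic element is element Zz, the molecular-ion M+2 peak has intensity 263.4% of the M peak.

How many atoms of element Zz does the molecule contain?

5

With n Zz atoms, P(M+2)/P(M) = C(n,1)·p^(n−1)q / p^n = n·q/p = n · 0.345/0.655.
n = 2.634 × 0.655/0.345 = 5.00 ≈ 5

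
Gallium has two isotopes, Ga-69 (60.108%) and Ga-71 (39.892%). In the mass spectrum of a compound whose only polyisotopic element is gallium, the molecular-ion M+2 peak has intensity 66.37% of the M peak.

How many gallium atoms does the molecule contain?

1

The M+2/M ratio from n Ga atoms is n · q/p = n · 0.39892/0.60108.
n = 0.6637 × 0.60108/0.39892 = 1.00 ≈ 1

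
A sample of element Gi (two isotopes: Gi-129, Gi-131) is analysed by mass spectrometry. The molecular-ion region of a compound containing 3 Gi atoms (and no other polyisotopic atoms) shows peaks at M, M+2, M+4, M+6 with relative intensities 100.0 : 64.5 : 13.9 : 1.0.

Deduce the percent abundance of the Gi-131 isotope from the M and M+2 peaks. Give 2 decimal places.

Let p = fractional abundance of Gi-129. I(M+2)/I(M) = [C(3,1)·p^2·(1−p)] / p^3 = 3·(1−p)/p = 64.5/100.0 = 0.6450
(1−p)/p = 0.6450/3 = 0.2150  ⇒  p = 1/(1 + 0.2150) = 0.8230
Gi-129: 82.30%, Gi-131: 17.70%.

17.70%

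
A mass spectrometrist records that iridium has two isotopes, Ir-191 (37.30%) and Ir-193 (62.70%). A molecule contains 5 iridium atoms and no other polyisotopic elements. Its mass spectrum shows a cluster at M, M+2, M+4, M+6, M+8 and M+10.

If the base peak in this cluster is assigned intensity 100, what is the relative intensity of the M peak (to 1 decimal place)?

Term probabilities: M 0.0072, M+2 0.0607, M+4 0.2040, M+6 0.3429, M+8 0.2882, M+10 0.0969. Base peak = M+6.
P(M+6) = C(5,3) × 0.3730^2 × 0.6270^3 = 10 × 0.139129 × 0.24649188 = 0.342942 (base)
P(M) = C(5,0) × 0.3730^5 × 0.6270^0 = 1 × 0.00722012 × 1.0000 = 0.007220
Relative intensity = 0.007220 / 0.342942 × 100 = 2.1

2.1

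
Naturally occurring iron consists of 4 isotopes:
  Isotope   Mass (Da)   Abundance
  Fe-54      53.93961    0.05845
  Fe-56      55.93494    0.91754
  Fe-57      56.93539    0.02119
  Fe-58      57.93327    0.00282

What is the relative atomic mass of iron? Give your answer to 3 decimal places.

55.845 Da

The abundance-weighted mean is 0.05845 × 53.93961 + 0.91754 × 55.93494 + 0.02119 × 56.93539 + 0.00282 × 57.93327
= 3.152770 + 51.322545 + 1.206461 + 0.163372 = 55.845148 Da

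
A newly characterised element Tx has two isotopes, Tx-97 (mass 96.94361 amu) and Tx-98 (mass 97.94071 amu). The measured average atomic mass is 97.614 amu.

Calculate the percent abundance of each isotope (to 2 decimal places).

Tx-97: 32.77%, Tx-98: 67.23%

Let x be the fractional abundance of Tx-97; then Tx-98 has abundance 1 − x.
96.94361·x + 97.94071·(1 − x) = 97.614
(96.94361 − 97.94071)·x = 97.614 − 97.94071
x = -0.32671 / -0.99710 = 0.32766 → 32.77% Tx-97, 67.23% Tx-98.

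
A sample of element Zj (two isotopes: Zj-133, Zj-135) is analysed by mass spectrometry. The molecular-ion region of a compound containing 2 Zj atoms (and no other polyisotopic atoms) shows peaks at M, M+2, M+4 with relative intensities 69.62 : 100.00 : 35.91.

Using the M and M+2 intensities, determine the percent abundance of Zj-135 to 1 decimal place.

Write p for the Zj-133 fraction. I(M+2)/I(M) = [C(2,1)·p^1·(1−p)] / p^2 = 2·(1−p)/p = 100.00/69.62 = 1.4364
(1−p)/p = 1.4364/2 = 0.7182  ⇒  p = 1/(1 + 0.7182) = 0.5820
Zj-133: 58.2%, Zj-135: 41.8%.

41.8%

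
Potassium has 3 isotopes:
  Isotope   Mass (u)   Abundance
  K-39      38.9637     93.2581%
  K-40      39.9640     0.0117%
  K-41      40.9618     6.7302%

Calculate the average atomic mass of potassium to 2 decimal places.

Weight each isotope mass by its fractional abundance: 0.932581 × 38.9637 + 0.000117 × 39.9640 + 0.067302 × 40.9618
= 36.33681 + 0.00468 + 2.75681 = 39.09830 u

39.10 u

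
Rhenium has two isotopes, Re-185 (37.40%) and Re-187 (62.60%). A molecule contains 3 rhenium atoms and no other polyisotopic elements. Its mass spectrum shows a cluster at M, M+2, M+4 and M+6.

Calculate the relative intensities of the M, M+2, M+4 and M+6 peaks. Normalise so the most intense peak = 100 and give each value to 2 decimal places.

11.90 : 59.74 : 100.00 : 55.79

The 3 Re atoms are independent, so intensities follow the terms of (0.3740 + 0.6260)^3.
P(M) = 0.3740^3 = 0.052314
P(M+2) = 3 × 0.3740^2 × 0.6260^1 = 0.262687
P(M+4) = 3 × 0.3740^1 × 0.6260^2 = 0.439685
P(M+6) = 0.6260^3 = 0.245314
The M+4 peak is largest (0.439685); scaling to 100 gives 11.90 : 59.74 : 100.00 : 55.79.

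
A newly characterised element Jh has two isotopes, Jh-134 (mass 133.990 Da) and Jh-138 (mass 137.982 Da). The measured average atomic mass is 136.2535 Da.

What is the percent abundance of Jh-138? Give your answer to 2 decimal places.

With x = fraction of Jh-134 (so Jh-138 is 1 − x):
133.990·x + 137.982·(1 − x) = 136.2535
(133.990 − 137.982)·x = 136.2535 − 137.982
x = -1.7285 / -3.992 = 0.43299 → 43.30% Jh-134, 56.70% Jh-138.

56.70%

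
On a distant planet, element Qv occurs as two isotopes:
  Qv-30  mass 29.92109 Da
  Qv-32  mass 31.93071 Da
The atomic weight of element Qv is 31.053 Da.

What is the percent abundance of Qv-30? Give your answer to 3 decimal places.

Writing the weighted mean with unknown fraction x of Qv-30:
29.92109·x + 31.93071·(1 − x) = 31.053
(29.92109 − 31.93071)·x = 31.053 − 31.93071
x = -0.87771 / -2.00962 = 0.43675 → 43.675% Qv-30, 56.325% Qv-32.

43.675%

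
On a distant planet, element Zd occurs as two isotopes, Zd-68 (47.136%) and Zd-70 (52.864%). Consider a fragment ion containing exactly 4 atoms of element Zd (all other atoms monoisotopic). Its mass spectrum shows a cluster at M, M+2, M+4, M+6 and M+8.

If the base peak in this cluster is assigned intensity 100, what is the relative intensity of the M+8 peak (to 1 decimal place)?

(0.47136 + 0.52864)^4 gives M 0.0494, M+2 0.2215, M+4 0.3725, M+6 0.2785, M+8 0.0781; the largest is M+4.
P(M+4) = C(4,2) × 0.47136^2 × 0.52864^2 = 6 × 0.22218025 × 0.27946025 = 0.372543 (base)
P(M+8) = C(4,4) × 0.47136^0 × 0.52864^4 = 1 × 1.0000 × 0.07809803 = 0.078098
Relative intensity = 0.078098 / 0.372543 × 100 = 21.0

21.0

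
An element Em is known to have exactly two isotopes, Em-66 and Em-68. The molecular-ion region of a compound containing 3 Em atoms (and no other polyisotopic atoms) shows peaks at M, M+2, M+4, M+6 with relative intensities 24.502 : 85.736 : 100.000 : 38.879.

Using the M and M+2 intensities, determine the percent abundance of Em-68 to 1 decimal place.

53.8%

Write p for the Em-66 fraction. I(M+2)/I(M) = [C(3,1)·p^2·(1−p)] / p^3 = 3·(1−p)/p = 85.736/24.502 = 3.4991
(1−p)/p = 3.4991/3 = 1.1664  ⇒  p = 1/(1 + 1.1664) = 0.4616
Em-66: 46.2%, Em-68: 53.8%.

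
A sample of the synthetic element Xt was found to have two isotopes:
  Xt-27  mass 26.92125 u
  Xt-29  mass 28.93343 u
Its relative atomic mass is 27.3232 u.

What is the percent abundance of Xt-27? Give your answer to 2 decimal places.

80.02%

Writing the weighted mean with unknown fraction x of Xt-27:
26.92125·x + 28.93343·(1 − x) = 27.3232
(26.92125 − 28.93343)·x = 27.3232 − 28.93343
x = -1.61023 / -2.01218 = 0.80024 → 80.02% Xt-27, 19.98% Xt-29.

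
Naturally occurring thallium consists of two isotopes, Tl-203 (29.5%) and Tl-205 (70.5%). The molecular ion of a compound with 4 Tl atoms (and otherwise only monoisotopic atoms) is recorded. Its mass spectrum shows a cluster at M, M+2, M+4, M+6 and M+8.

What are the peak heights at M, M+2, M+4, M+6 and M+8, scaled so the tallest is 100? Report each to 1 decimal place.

Expanding (0.295 + 0.705)^4:
P(M) = 0.295^4 = 0.007573
P(M+2) = 4 × 0.295^3 × 0.705^1 = 0.072396
P(M+4) = 6 × 0.295^2 × 0.705^2 = 0.259522
P(M+6) = 4 × 0.295^1 × 0.705^3 = 0.413475
P(M+8) = 0.705^4 = 0.247034
The M+6 peak is largest (0.413475); scaling to 100 gives 1.8 : 17.5 : 62.8 : 100.0 : 59.7.

1.8 : 17.5 : 62.8 : 100.0 : 59.7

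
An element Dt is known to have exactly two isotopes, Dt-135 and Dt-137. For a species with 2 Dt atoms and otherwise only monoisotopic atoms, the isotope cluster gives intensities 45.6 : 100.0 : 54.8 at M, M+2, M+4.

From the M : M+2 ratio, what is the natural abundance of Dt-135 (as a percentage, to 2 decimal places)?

If p is the fraction of Dt that is Dt-135, then I(M+2)/I(M) = [C(2,1)·p^1·(1−p)] / p^2 = 2·(1−p)/p = 100.0/45.6 = 2.1930
(1−p)/p = 2.1930/2 = 1.0965  ⇒  p = 1/(1 + 1.0965) = 0.4770
Dt-135: 47.70%, Dt-137: 52.30%.

47.70%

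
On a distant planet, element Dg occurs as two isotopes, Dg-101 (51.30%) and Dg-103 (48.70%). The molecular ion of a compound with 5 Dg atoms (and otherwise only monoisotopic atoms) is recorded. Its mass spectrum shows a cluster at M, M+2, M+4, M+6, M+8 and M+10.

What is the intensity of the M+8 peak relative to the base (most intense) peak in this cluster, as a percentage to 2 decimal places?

45.06%

(0.5130 + 0.4870)^5 gives M 0.0355, M+2 0.1686, M+4 0.3202, M+6 0.3040, M+8 0.1443, M+10 0.0274; the largest is M+4.
P(M+4) = C(5,2) × 0.5130^3 × 0.4870^2 = 10 × 0.1350057 × 0.237169 = 0.320192 (base)
P(M+8) = C(5,4) × 0.5130^1 × 0.4870^4 = 5 × 0.5130 × 0.05624913 = 0.144279
Relative intensity = 0.144279 / 0.320192 × 100 = 45.06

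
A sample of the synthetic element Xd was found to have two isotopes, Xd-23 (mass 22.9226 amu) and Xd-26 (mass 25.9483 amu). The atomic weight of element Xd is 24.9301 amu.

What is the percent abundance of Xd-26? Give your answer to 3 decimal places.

Writing the weighted mean with unknown fraction x of Xd-23:
22.9226·x + 25.9483·(1 − x) = 24.9301
(22.9226 − 25.9483)·x = 24.9301 − 25.9483
x = -1.0182 / -3.0257 = 0.33652 → 33.652% Xd-23, 66.348% Xd-26.

66.348%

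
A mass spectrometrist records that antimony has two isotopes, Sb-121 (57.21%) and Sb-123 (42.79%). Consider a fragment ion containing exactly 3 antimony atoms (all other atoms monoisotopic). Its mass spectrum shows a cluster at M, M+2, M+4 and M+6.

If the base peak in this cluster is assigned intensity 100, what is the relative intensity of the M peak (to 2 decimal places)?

(0.5721 + 0.4279)^3 gives M 0.1872, M+2 0.4202, M+4 0.3143, M+6 0.0783; the largest is M+2.
P(M+2) = C(3,1) × 0.5721^2 × 0.4279^1 = 3 × 0.32729841 × 0.4279 = 0.420153 (base)
P(M) = C(3,0) × 0.5721^3 × 0.4279^0 = 1 × 0.18724742 × 1.0000 = 0.187247
Relative intensity = 0.187247 / 0.420153 × 100 = 44.57

44.57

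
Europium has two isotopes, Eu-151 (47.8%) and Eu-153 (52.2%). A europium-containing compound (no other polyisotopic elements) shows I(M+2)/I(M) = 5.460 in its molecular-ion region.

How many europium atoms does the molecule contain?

5

With n Eu atoms, P(M+2)/P(M) = C(n,1)·p^(n−1)q / p^n = n·q/p = n · 0.522/0.478.
n = 5.460 × 0.478/0.522 = 5.00 ≈ 5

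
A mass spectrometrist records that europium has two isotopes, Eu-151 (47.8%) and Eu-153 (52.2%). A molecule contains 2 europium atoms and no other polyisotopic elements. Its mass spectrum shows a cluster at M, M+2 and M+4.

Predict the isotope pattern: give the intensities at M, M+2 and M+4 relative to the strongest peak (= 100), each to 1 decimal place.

45.8 : 100.0 : 54.6

Expanding (0.478 + 0.522)^2:
P(M) = 0.478^2 = 0.228484
P(M+2) = 2 × 0.478^1 × 0.522^1 = 0.499032
P(M+4) = 0.522^2 = 0.272484
The M+2 peak is largest (0.499032); scaling to 100 gives 45.8 : 100.0 : 54.6.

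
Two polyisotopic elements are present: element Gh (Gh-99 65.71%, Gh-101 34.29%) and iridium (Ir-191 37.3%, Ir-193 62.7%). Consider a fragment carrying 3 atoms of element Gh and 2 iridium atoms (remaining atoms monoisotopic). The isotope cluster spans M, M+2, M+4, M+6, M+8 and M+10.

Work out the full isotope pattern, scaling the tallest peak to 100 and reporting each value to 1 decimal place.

Element Gh pattern (n=3): 0.28372291 : 0.44417251 : 0.23178626 : 0.04031832
Iridium pattern (n=2): 0.139129 : 0.467742 : 0.393129
Convolve the two distributions (both contribute in 2-u steps):
  M: 0.28372291×0.139129 = 0.039474
  M+2: 0.28372291×0.467742 + 0.44417251×0.139129 = 0.194506
  M+4: 0.28372291×0.393129 + 0.44417251×0.467742 + 0.23178626×0.139129 = 0.351546
  M+6: 0.44417251×0.393129 + 0.23178626×0.467742 + 0.04031832×0.139129 = 0.288643
  M+8: 0.23178626×0.393129 + 0.04031832×0.467742 = 0.109980
  M+10: 0.04031832×0.393129 = 0.015850
Scale to base peak (0.351546) = 100: 11.2 : 55.3 : 100.0 : 82.1 : 31.3 : 4.5

11.2 : 55.3 : 100.0 : 82.1 : 31.3 : 4.5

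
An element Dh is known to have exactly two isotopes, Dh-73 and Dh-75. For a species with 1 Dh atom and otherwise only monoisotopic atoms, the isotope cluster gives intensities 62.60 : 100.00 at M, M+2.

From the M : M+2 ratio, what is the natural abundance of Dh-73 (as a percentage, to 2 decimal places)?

38.50%

Let p = fractional abundance of Dh-73. I(M+2)/I(M) = [C(1,1)·p^0·(1−p)] / p^1 = 1·(1−p)/p = 100.00/62.60 = 1.5974
(1−p)/p = 1.5974/1 = 1.5974  ⇒  p = 1/(1 + 1.5974) = 0.3850
Dh-73: 38.50%, Dh-75: 61.50%.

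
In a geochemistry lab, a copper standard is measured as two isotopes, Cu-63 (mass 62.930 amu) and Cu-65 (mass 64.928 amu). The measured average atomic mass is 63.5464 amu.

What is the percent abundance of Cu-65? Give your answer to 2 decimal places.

With x = fraction of Cu-63 (so Cu-65 is 1 − x):
62.930·x + 64.928·(1 − x) = 63.5464
(62.930 − 64.928)·x = 63.5464 − 64.928
x = -1.3816 / -1.998 = 0.69149 → 69.15% Cu-63, 30.85% Cu-65.

30.85%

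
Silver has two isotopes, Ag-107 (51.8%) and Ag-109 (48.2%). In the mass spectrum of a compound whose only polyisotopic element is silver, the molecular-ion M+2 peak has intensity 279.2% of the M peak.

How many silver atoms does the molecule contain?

3

For n independent Ag atoms, I(M+2)/I(M) = n · (abundance Ag-109) / (abundance Ag-107) = n · 0.482/0.518.
n = 2.792 × 0.518/0.482 = 3.00 ≈ 3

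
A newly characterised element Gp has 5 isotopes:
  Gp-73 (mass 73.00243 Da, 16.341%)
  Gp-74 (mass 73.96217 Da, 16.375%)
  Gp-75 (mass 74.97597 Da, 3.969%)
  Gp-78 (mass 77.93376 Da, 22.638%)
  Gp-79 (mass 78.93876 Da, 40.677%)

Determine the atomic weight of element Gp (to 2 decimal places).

76.77 Da

Weight each isotope mass by its fractional abundance: 0.16341 × 73.00243 + 0.16375 × 73.96217 + 0.03969 × 74.97597 + 0.22638 × 77.93376 + 0.40677 × 78.93876
= 11.929327 + 12.111305 + 2.975796 + 17.642645 + 32.109919 = 76.768992 Da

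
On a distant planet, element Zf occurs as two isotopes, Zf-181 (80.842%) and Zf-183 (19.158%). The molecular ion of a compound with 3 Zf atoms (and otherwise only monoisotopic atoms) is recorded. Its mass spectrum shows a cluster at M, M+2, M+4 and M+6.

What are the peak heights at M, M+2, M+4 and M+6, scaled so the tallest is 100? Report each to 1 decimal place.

100.0 : 71.1 : 16.8 : 1.3

The 3 Zf atoms are independent, so intensities follow the terms of (0.80842 + 0.19158)^3.
P(M) = 0.80842^3 = 0.528337
P(M+2) = 3 × 0.80842^2 × 0.19158^1 = 0.375617
P(M+4) = 3 × 0.80842^1 × 0.19158^2 = 0.089014
P(M+6) = 0.19158^3 = 0.007032
The M peak is largest (0.528337); scaling to 100 gives 100.0 : 71.1 : 16.8 : 1.3.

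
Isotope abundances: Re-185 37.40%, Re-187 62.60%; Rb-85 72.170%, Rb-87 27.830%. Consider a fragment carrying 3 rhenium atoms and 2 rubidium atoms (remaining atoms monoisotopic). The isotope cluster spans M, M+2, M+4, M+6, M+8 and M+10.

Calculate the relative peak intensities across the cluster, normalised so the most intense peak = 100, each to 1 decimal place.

Rhenium pattern (n=3): 0.05231362 : 0.26268713 : 0.43968487 : 0.24531438
Rubidium pattern (n=2): 0.52085089 : 0.40169822 : 0.07745089
Convolve the two distributions (both contribute in 2-u steps):
  M: 0.05231362×0.52085089 = 0.027248
  M+2: 0.05231362×0.40169822 + 0.26268713×0.52085089 = 0.157835
  M+4: 0.05231362×0.07745089 + 0.26268713×0.40169822 + 0.43968487×0.52085089 = 0.338583
  M+6: 0.26268713×0.07745089 + 0.43968487×0.40169822 + 0.24531438×0.52085089 = 0.324738
  M+8: 0.43968487×0.07745089 + 0.24531438×0.40169822 = 0.132596
  M+10: 0.24531438×0.07745089 = 0.019000
Scale to base peak (0.338583) = 100: 8.0 : 46.6 : 100.0 : 95.9 : 39.2 : 5.6

8.0 : 46.6 : 100.0 : 95.9 : 39.2 : 5.6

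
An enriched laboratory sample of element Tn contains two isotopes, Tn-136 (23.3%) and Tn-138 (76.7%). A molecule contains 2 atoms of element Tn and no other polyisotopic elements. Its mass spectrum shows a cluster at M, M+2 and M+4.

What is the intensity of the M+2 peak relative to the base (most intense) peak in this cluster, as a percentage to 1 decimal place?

Term probabilities: M 0.0543, M+2 0.3574, M+4 0.5883. Base peak = M+4.
P(M+4) = C(2,2) × 0.233^0 × 0.767^2 = 1 × 1.0000 × 0.588289 = 0.588289 (base)
P(M+2) = C(2,1) × 0.233^1 × 0.767^1 = 2 × 0.2330 × 0.7670 = 0.357422
Relative intensity = 0.357422 / 0.588289 × 100 = 60.8

60.8%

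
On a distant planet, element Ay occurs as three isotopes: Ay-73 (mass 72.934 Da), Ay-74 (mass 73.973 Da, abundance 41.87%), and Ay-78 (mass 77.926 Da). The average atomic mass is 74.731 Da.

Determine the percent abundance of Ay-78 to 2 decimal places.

Let x and y be the fractions of Ay-73 and Ay-78. Then x + y = 1 − 0.4187 = 0.5813 and 72.934x + 77.926y = 74.731 − 0.4187×73.973 = 43.7585049.
Substituting: 72.934x + 77.926(0.5813 − x) = 43.7585049
(72.934 − 77.926)x = -1.5398789  ⇒  x = 0.30847, y = 0.27283
Ay-73: 30.85%, Ay-78: 27.28%.

27.28%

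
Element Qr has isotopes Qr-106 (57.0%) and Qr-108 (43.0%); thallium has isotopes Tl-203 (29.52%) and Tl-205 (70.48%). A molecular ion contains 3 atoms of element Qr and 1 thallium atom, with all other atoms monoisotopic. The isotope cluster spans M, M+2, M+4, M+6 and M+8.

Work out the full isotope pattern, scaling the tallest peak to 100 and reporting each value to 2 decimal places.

Element Qr pattern (n=3): 0.185193 : 0.419121 : 0.316179 : 0.079507
Thallium pattern (n=1): 0.2952 : 0.7048
Convolve the two distributions (both contribute in 2-u steps):
  M: 0.185193×0.2952 = 0.054669
  M+2: 0.185193×0.7048 + 0.419121×0.2952 = 0.254249
  M+4: 0.419121×0.7048 + 0.316179×0.2952 = 0.388733
  M+6: 0.316179×0.7048 + 0.079507×0.2952 = 0.246313
  M+8: 0.079507×0.7048 = 0.056037
Scale to base peak (0.388733) = 100: 14.06 : 65.40 : 100.00 : 63.36 : 14.42

14.06 : 65.40 : 100.00 : 63.36 : 14.42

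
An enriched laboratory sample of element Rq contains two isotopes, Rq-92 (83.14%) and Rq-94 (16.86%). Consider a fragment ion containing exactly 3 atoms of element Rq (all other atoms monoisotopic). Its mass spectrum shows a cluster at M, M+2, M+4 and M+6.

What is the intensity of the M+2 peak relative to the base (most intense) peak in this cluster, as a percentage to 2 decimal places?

Term probabilities: M 0.5747, M+2 0.3496, M+4 0.0709, M+6 0.0048. Base peak = M.
P(M) = C(3,0) × 0.8314^3 × 0.1686^0 = 1 × 0.57468526 × 1.0000 = 0.574685 (base)
P(M+2) = C(3,1) × 0.8314^2 × 0.1686^1 = 3 × 0.69122596 × 0.1686 = 0.349622
Relative intensity = 0.349622 / 0.574685 × 100 = 60.84

60.84%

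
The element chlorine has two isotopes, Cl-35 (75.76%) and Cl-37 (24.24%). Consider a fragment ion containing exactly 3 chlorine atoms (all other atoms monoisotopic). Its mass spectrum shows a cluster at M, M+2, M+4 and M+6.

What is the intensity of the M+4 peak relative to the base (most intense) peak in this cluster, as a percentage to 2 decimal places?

Binomial terms of (0.7576 + 0.2424)^3: M 0.4348, M+2 0.4174, M+4 0.1335, M+6 0.0142 → M is the base peak.
P(M) = C(3,0) × 0.7576^3 × 0.2424^0 = 1 × 0.4348304 × 1.0000 = 0.434830 (base)
P(M+4) = C(3,2) × 0.7576^1 × 0.2424^2 = 3 × 0.7576 × 0.05875776 = 0.133545
Relative intensity = 0.133545 / 0.434830 × 100 = 30.71

30.71%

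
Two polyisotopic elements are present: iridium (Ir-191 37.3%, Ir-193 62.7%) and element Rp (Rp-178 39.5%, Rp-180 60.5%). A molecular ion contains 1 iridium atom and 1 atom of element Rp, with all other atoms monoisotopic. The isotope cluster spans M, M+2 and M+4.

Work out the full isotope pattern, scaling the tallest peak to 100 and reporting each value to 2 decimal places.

Iridium pattern (n=1): 0.3730 : 0.6270
Element Rp pattern (n=1): 0.3950 : 0.6050
Convolve the two distributions (both contribute in 2-u steps):
  M: 0.3730×0.3950 = 0.147335
  M+2: 0.3730×0.6050 + 0.6270×0.3950 = 0.473330
  M+4: 0.6270×0.6050 = 0.379335
Scale to base peak (0.473330) = 100: 31.13 : 100.00 : 80.14

31.13 : 100.00 : 80.14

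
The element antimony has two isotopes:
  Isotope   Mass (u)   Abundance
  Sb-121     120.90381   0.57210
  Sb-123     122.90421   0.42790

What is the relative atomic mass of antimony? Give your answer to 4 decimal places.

121.7598 u

Average mass = Σ (abundance × isotope mass) = 0.57210 × 120.90381 + 0.42790 × 122.90421
= 69.169070 + 52.590711 = 121.759781 u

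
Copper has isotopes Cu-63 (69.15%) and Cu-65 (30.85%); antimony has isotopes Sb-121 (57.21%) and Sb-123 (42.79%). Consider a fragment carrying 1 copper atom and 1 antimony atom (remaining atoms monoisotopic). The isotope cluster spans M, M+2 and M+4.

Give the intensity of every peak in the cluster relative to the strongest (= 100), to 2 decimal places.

83.75 : 100.00 : 27.94

Copper pattern (n=1): 0.6915 : 0.3085
Antimony pattern (n=1): 0.5721 : 0.4279
Convolve the two distributions (both contribute in 2-u steps):
  M: 0.6915×0.5721 = 0.395607
  M+2: 0.6915×0.4279 + 0.3085×0.5721 = 0.472386
  M+4: 0.3085×0.4279 = 0.132007
Scale to base peak (0.472386) = 100: 83.75 : 100.00 : 27.94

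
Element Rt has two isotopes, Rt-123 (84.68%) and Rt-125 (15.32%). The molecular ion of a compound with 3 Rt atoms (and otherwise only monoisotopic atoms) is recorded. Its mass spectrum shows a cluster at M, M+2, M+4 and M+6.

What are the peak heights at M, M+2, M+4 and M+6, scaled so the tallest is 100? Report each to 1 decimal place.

Each Rt atom is independently Rt-123 (p = 0.8468) or Rt-125 (q = 0.1532); the cluster is the binomial expansion (p + q)^3.
P(M) = 0.8468^3 = 0.607215
P(M+2) = 3 × 0.8468^2 × 0.1532^1 = 0.329565
P(M+4) = 3 × 0.8468^1 × 0.1532^2 = 0.059624
P(M+6) = 0.1532^3 = 0.003596
The M peak is largest (0.607215); scaling to 100 gives 100.0 : 54.3 : 9.8 : 0.6.

100.0 : 54.3 : 9.8 : 0.6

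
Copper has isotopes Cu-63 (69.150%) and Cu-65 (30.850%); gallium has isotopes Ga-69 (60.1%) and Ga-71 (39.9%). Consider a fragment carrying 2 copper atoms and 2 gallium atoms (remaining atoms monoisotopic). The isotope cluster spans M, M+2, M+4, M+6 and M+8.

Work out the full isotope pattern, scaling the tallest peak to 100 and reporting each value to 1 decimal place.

45.0 : 100.0 : 82.2 : 29.6 : 4.0

Copper pattern (n=2): 0.47817225 : 0.4266555 : 0.09517225
Gallium pattern (n=2): 0.361201 : 0.479598 : 0.159201
Convolve the two distributions (both contribute in 2-u steps):
  M: 0.47817225×0.361201 = 0.172716
  M+2: 0.47817225×0.479598 + 0.4266555×0.361201 = 0.383439
  M+4: 0.47817225×0.159201 + 0.4266555×0.479598 + 0.09517225×0.361201 = 0.315125
  M+6: 0.4266555×0.159201 + 0.09517225×0.479598 = 0.113568
  M+8: 0.09517225×0.159201 = 0.015152
Scale to base peak (0.383439) = 100: 45.0 : 100.0 : 82.2 : 29.6 : 4.0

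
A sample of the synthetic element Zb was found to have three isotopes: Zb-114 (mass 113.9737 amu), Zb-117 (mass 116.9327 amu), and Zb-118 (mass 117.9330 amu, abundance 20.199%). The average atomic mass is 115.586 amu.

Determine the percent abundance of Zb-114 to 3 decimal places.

52.340%

The remaining 79.801% is split between Zb-114 (fraction x) and Zb-117 (fraction 0.79801 − x).
Substituting: 113.9737x + 116.9327(0.79801 − x) = 91.76471333
(113.9737 − 116.9327)x = -1.548750597  ⇒  x = 0.52340, y = 0.27461
Zb-114: 52.340%, Zb-117: 27.461%.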